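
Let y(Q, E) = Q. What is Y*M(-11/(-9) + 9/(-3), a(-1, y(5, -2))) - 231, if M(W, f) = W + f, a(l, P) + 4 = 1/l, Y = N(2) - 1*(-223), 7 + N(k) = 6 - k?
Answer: -15499/9 ≈ -1722.1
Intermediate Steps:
N(k) = -1 - k (N(k) = -7 + (6 - k) = -1 - k)
Y = 220 (Y = (-1 - 1*2) - 1*(-223) = (-1 - 2) + 223 = -3 + 223 = 220)
a(l, P) = -4 + 1/l
Y*M(-11/(-9) + 9/(-3), a(-1, y(5, -2))) - 231 = 220*((-11/(-9) + 9/(-3)) + (-4 + 1/(-1))) - 231 = 220*((-11*(-1/9) + 9*(-1/3)) + (-4 - 1)) - 231 = 220*((11/9 - 3) - 5) - 231 = 220*(-16/9 - 5) - 231 = 220*(-61/9) - 231 = -13420/9 - 231 = -15499/9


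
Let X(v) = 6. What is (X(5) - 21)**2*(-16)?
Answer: -3600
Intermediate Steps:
(X(5) - 21)**2*(-16) = (6 - 21)**2*(-16) = (-15)**2*(-16) = 225*(-16) = -3600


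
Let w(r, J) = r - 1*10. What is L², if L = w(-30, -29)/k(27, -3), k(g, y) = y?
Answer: 1600/9 ≈ 177.78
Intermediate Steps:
w(r, J) = -10 + r (w(r, J) = r - 10 = -10 + r)
L = 40/3 (L = (-10 - 30)/(-3) = -40*(-⅓) = 40/3 ≈ 13.333)
L² = (40/3)² = 1600/9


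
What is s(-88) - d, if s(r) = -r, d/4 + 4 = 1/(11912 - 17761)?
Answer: 608300/5849 ≈ 104.00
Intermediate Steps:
d = -93588/5849 (d = -16 + 4/(11912 - 17761) = -16 + 4/(-5849) = -16 + 4*(-1/5849) = -16 - 4/5849 = -93588/5849 ≈ -16.001)
s(-88) - d = -1*(-88) - 1*(-93588/5849) = 88 + 93588/5849 = 608300/5849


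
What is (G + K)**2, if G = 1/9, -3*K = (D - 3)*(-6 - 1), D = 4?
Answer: 484/81 ≈ 5.9753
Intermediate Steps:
K = 7/3 (K = -(4 - 3)*(-6 - 1)/3 = -(-7)/3 = -1/3*(-7) = 7/3 ≈ 2.3333)
G = 1/9 ≈ 0.11111
(G + K)**2 = (1/9 + 7/3)**2 = (22/9)**2 = 484/81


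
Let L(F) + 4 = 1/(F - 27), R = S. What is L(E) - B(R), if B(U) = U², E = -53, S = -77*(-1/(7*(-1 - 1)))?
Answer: -2741/80 ≈ -34.263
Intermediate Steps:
S = -11/2 (S = -77/((-2*(-7))) = -77/14 = -77*1/14 = -11/2 ≈ -5.5000)
R = -11/2 ≈ -5.5000
L(F) = -4 + 1/(-27 + F) (L(F) = -4 + 1/(F - 27) = -4 + 1/(-27 + F))
L(E) - B(R) = (109 - 4*(-53))/(-27 - 53) - (-11/2)² = (109 + 212)/(-80) - 1*121/4 = -1/80*321 - 121/4 = -321/80 - 121/4 = -2741/80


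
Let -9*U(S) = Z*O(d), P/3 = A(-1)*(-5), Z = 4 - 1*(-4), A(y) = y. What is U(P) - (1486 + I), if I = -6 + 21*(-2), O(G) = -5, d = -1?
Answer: -12902/9 ≈ -1433.6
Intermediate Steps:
Z = 8 (Z = 4 + 4 = 8)
P = 15 (P = 3*(-1*(-5)) = 3*5 = 15)
I = -48 (I = -6 - 42 = -48)
U(S) = 40/9 (U(S) = -8*(-5)/9 = -⅑*(-40) = 40/9)
U(P) - (1486 + I) = 40/9 - (1486 - 48) = 40/9 - 1*1438 = 40/9 - 1438 = -12902/9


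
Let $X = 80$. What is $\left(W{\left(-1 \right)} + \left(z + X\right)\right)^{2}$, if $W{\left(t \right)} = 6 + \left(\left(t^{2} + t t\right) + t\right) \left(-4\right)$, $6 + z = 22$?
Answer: $9604$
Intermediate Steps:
$z = 16$ ($z = -6 + 22 = 16$)
$W{\left(t \right)} = 6 - 8 t^{2} - 4 t$ ($W{\left(t \right)} = 6 + \left(\left(t^{2} + t^{2}\right) + t\right) \left(-4\right) = 6 + \left(2 t^{2} + t\right) \left(-4\right) = 6 + \left(t + 2 t^{2}\right) \left(-4\right) = 6 - \left(4 t + 8 t^{2}\right) = 6 - 8 t^{2} - 4 t$)
$\left(W{\left(-1 \right)} + \left(z + X\right)\right)^{2} = \left(\left(6 - 8 \left(-1\right)^{2} - -4\right) + \left(16 + 80\right)\right)^{2} = \left(\left(6 - 8 + 4\right) + 96\right)^{2} = \left(2 + 96\right)^{2} = 98^{2} = 9604$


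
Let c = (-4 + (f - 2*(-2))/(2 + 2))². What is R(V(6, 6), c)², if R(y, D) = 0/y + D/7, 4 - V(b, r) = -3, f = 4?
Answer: 16/49 ≈ 0.32653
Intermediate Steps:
V(b, r) = 7 (V(b, r) = 4 - 1*(-3) = 4 + 3 = 7)
c = 4 (c = (-4 + (4 - 2*(-2))/(2 + 2))² = (-4 + (4 + 4)/4)² = (-4 + 8*(¼))² = (-4 + 2)² = (-2)² = 4)
R(y, D) = D/7 (R(y, D) = 0 + D*(⅐) = 0 + D/7 = D/7)
R(V(6, 6), c)² = ((⅐)*4)² = (4/7)² = 16/49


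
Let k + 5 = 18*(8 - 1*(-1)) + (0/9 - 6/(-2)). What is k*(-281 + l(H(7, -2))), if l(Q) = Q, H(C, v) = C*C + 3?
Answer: -36640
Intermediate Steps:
H(C, v) = 3 + C² (H(C, v) = C² + 3 = 3 + C²)
k = 160 (k = -5 + (18*(8 - 1*(-1)) + (0/9 - 6/(-2))) = -5 + (18*(8 + 1) + (0*(⅑) - 6*(-½))) = -5 + (18*9 + (0 + 3)) = -5 + (162 + 3) = -5 + 165 = 160)
k*(-281 + l(H(7, -2))) = 160*(-281 + (3 + 7²)) = 160*(-281 + (3 + 49)) = 160*(-281 + 52) = 160*(-229) = -36640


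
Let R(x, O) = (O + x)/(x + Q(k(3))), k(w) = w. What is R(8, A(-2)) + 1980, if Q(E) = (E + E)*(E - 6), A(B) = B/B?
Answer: 19791/10 ≈ 1979.1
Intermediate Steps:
A(B) = 1
Q(E) = 2*E*(-6 + E) (Q(E) = (2*E)*(-6 + E) = 2*E*(-6 + E))
R(x, O) = (O + x)/(-18 + x) (R(x, O) = (O + x)/(x + 2*3*(-6 + 3)) = (O + x)/(x + 2*3*(-3)) = (O + x)/(x - 18) = (O + x)/(-18 + x))
R(8, A(-2)) + 1980 = (1 + 8)/(-18 + 8) + 1980 = 9/(-10) + 1980 = -1/10*9 + 1980 = -9/10 + 1980 = 19791/10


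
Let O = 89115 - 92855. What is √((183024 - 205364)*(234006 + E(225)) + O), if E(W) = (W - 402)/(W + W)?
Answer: I*√1176230023410/15 ≈ 72303.0*I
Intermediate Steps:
E(W) = (-402 + W)/(2*W) (E(W) = (-402 + W)/((2*W)) = (-402 + W)*(1/(2*W)) = (-402 + W)/(2*W))
O = -3740
√((183024 - 205364)*(234006 + E(225)) + O) = √((183024 - 205364)*(234006 + (½)*(-402 + 225)/225) - 3740) = √(-22340*(234006 + (½)*(1/225)*(-177)) - 3740) = √(-22340*(234006 - 59/150) - 3740) = √(-22340*35100841/150 - 3740) = √(-78415278794/15 - 3740) = √(-78415334894/15) = I*√1176230023410/15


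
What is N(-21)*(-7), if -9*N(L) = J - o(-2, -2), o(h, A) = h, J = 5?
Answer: 49/9 ≈ 5.4444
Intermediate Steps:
N(L) = -7/9 (N(L) = -(5 - 1*(-2))/9 = -(5 + 2)/9 = -1/9*7 = -7/9)
N(-21)*(-7) = -7/9*(-7) = 49/9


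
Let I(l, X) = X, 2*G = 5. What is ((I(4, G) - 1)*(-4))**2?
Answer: 36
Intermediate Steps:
G = 5/2 (G = (1/2)*5 = 5/2 ≈ 2.5000)
((I(4, G) - 1)*(-4))**2 = ((5/2 - 1)*(-4))**2 = ((3/2)*(-4))**2 = (-6)**2 = 36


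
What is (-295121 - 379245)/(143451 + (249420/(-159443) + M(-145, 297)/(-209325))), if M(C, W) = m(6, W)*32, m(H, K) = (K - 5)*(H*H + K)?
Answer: -7502413008578950/1595729012497563 ≈ -4.7016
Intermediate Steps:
m(H, K) = (-5 + K)*(K + H**2) (m(H, K) = (-5 + K)*(H**2 + K) = (-5 + K)*(K + H**2))
M(C, W) = -5760 + 32*W**2 + 992*W (M(C, W) = (W**2 - 5*W - 5*6**2 + W*6**2)*32 = (W**2 - 5*W - 5*36 + W*36)*32 = (W**2 - 5*W - 180 + 36*W)*32 = (-180 + W**2 + 31*W)*32 = -5760 + 32*W**2 + 992*W)
(-295121 - 379245)/(143451 + (249420/(-159443) + M(-145, 297)/(-209325))) = (-295121 - 379245)/(143451 + (249420/(-159443) + (-5760 + 32*297**2 + 992*297)/(-209325))) = -674366/(143451 + (249420*(-1/159443) + (-5760 + 32*88209 + 294624)*(-1/209325))) = -674366/(143451 + (-249420/159443 + (-5760 + 2822688 + 294624)*(-1/209325))) = -674366/(143451 + (-249420/159443 + 3111552*(-1/209325))) = -674366/(143451 + (-249420/159443 - 1037184/69775)) = -674366/(143451 - 182775009012/11125135325) = -674366/1595729012497563/11125135325 = -674366*11125135325/1595729012497563 = -7502413008578950/1595729012497563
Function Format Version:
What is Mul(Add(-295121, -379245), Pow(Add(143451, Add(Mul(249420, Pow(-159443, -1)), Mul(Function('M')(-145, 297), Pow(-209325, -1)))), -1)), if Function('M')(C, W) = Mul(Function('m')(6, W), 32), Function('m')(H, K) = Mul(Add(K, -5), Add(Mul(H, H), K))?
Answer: Rational(-7502413008578950, 1595729012497563) ≈ -4.7016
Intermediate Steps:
Function('m')(H, K) = Mul(Add(-5, K), Add(K, Pow(H, 2))) (Function('m')(H, K) = Mul(Add(-5, K), Add(Pow(H, 2), K)) = Mul(Add(-5, K), Add(K, Pow(H, 2))))
Function('M')(C, W) = Add(-5760, Mul(32, Pow(W, 2)), Mul(992, W)) (Function('M')(C, W) = Mul(Add(Pow(W, 2), Mul(-5, W), Mul(-5, Pow(6, 2)), Mul(W, Pow(6, 2))), 32) = Mul(Add(Pow(W, 2), Mul(-5, W), Mul(-5, 36), Mul(W, 36)), 32) = Mul(Add(Pow(W, 2), Mul(-5, W), -180, Mul(36, W)), 32) = Mul(Add(-180, Pow(W, 2), Mul(31, W)), 32) = Add(-5760, Mul(32, Pow(W, 2)), Mul(992, W)))
Mul(Add(-295121, -379245), Pow(Add(143451, Add(Mul(249420, Pow(-159443, -1)), Mul(Function('M')(-145, 297), Pow(-209325, -1)))), -1)) = Mul(Add(-295121, -379245), Pow(Add(143451, Add(Mul(249420, Pow(-159443, -1)), Mul(Add(-5760, Mul(32, Pow(297, 2)), Mul(992, 297)), Pow(-209325, -1)))), -1)) = Mul(-674366, Pow(Add(143451, Add(Mul(249420, Rational(-1, 159443)), Mul(Add(-5760, Mul(32, 88209), 294624), Rational(-1, 209325)))), -1)) = Mul(-674366, Pow(Add(143451, Add(Rational(-249420, 159443), Mul(Add(-5760, 2822688, 294624), Rational(-1, 209325)))), -1)) = Mul(-674366, Pow(Add(143451, Add(Rational(-249420, 159443), Mul(3111552, Rational(-1, 209325)))), -1)) = Mul(-674366, Pow(Add(143451, Add(Rational(-249420, 159443), Rational(-1037184, 69775))), -1)) = Mul(-674366, Pow(Add(143451, Rational(-182775009012, 11125135325)), -1)) = Mul(-674366, Pow(Rational(1595729012497563, 11125135325), -1)) = Mul(-674366, Rational(11125135325, 1595729012497563)) = Rational(-7502413008578950, 1595729012497563)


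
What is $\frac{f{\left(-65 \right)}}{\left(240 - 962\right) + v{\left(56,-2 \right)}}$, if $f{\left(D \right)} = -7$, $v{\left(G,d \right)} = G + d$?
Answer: $\frac{7}{668} \approx 0.010479$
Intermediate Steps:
$\frac{f{\left(-65 \right)}}{\left(240 - 962\right) + v{\left(56,-2 \right)}} = - \frac{7}{\left(240 - 962\right) + \left(56 - 2\right)} = - \frac{7}{-722 + 54} = - \frac{7}{-668} = \left(-7\right) \left(- \frac{1}{668}\right) = \frac{7}{668}$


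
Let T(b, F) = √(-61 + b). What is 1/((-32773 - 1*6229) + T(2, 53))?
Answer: -39002/1521156063 - I*√59/1521156063 ≈ -2.564e-5 - 5.0495e-9*I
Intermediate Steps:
1/((-32773 - 1*6229) + T(2, 53)) = 1/((-32773 - 1*6229) + √(-61 + 2)) = 1/((-32773 - 6229) + √(-59)) = 1/(-39002 + I*√59)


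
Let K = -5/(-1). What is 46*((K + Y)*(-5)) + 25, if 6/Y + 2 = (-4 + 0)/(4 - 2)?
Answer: -780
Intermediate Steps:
Y = -3/2 (Y = 6/(-2 + (-4 + 0)/(4 - 2)) = 6/(-2 - 4/2) = 6/(-2 - 4*½) = 6/(-2 - 2) = 6/(-4) = 6*(-¼) = -3/2 ≈ -1.5000)
K = 5 (K = -5*(-1) = 5)
46*((K + Y)*(-5)) + 25 = 46*((5 - 3/2)*(-5)) + 25 = 46*((7/2)*(-5)) + 25 = 46*(-35/2) + 25 = -805 + 25 = -780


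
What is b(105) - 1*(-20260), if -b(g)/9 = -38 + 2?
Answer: 20584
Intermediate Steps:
b(g) = 324 (b(g) = -9*(-38 + 2) = -9*(-36) = 324)
b(105) - 1*(-20260) = 324 - 1*(-20260) = 324 + 20260 = 20584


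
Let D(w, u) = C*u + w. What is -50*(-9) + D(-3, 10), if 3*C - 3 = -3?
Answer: 447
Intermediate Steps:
C = 0 (C = 1 + (⅓)*(-3) = 1 - 1 = 0)
D(w, u) = w (D(w, u) = 0*u + w = 0 + w = w)
-50*(-9) + D(-3, 10) = -50*(-9) - 3 = 450 - 3 = 447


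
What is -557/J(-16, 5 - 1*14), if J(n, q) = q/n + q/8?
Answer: 8912/9 ≈ 990.22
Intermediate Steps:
J(n, q) = q/8 + q/n (J(n, q) = q/n + q*(⅛) = q/n + q/8 = q/8 + q/n)
-557/J(-16, 5 - 1*14) = -557/((5 - 1*14)/8 + (5 - 1*14)/(-16)) = -557/((5 - 14)/8 + (5 - 14)*(-1/16)) = -557/((⅛)*(-9) - 9*(-1/16)) = -557/(-9/8 + 9/16) = -557/(-9/16) = -557*(-16/9) = 8912/9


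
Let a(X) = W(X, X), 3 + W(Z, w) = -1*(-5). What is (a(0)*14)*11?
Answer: 308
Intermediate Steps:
W(Z, w) = 2 (W(Z, w) = -3 - 1*(-5) = -3 + 5 = 2)
a(X) = 2
(a(0)*14)*11 = (2*14)*11 = 28*11 = 308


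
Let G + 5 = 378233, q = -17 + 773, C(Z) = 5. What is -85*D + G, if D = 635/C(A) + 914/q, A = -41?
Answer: 138850829/378 ≈ 3.6733e+5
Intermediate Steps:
q = 756
G = 378228 (G = -5 + 378233 = 378228)
D = 48463/378 (D = 635/5 + 914/756 = 635*(1/5) + 914*(1/756) = 127 + 457/378 = 48463/378 ≈ 128.21)
-85*D + G = -85*48463/378 + 378228 = -4119355/378 + 378228 = 138850829/378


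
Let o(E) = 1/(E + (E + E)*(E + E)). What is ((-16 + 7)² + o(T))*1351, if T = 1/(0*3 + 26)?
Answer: 2098103/15 ≈ 1.3987e+5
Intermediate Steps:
T = 1/26 (T = 1/(0 + 26) = 1/26 ≈ 0.038462)
o(E) = 1/(E + 4*E²) (o(E) = 1/(E + (2*E)*(2*E)) = 1/(E + 4*E²))
((-16 + 7)² + o(T))*1351 = ((-16 + 7)² + 1/((1/26)*(1 + 4*(1/26))))*1351 = ((-9)² + 26/(1 + 2/13))*1351 = (81 + 26/(15/13))*1351 = (81 + 26*(13/15))*1351 = (81 + 338/15)*1351 = (1553/15)*1351 = 2098103/15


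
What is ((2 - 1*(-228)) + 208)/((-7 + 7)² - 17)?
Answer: -438/17 ≈ -25.765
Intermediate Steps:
((2 - 1*(-228)) + 208)/((-7 + 7)² - 17) = ((2 + 228) + 208)/(0² - 17) = (230 + 208)/(0 - 17) = 438/(-17) = 438*(-1/17) = -438/17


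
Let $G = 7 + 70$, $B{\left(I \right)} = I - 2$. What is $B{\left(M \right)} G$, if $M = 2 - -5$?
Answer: $385$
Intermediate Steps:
$M = 7$ ($M = 2 + 5 = 7$)
$B{\left(I \right)} = -2 + I$
$G = 77$
$B{\left(M \right)} G = \left(-2 + 7\right) 77 = 5 \cdot 77 = 385$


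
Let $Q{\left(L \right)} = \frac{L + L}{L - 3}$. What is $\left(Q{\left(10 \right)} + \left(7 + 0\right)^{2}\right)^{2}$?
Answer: $\frac{131769}{49} \approx 2689.2$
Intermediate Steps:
$Q{\left(L \right)} = \frac{2 L}{-3 + L}$
$\left(Q{\left(10 \right)} + \left(7 + 0\right)^{2}\right)^{2} = \left(2 \cdot 10 \frac{1}{-3 + 10} + \left(7 + 0\right)^{2}\right)^{2} = \left(2 \cdot 10 \cdot \frac{1}{7} + 7^{2}\right)^{2} = \left(2 \cdot 10 \cdot \frac{1}{7} + 49\right)^{2} = \left(\frac{20}{7} + 49\right)^{2} = \left(\frac{363}{7}\right)^{2} = \frac{131769}{49}$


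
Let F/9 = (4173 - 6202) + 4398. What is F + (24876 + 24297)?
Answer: 70494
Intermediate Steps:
F = 21321 (F = 9*((4173 - 6202) + 4398) = 9*(-2029 + 4398) = 9*2369 = 21321)
F + (24876 + 24297) = 21321 + (24876 + 24297) = 21321 + 49173 = 70494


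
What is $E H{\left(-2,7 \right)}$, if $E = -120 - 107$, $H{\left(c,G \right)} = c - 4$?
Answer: $1362$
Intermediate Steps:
$H{\left(c,G \right)} = -4 + c$ ($H{\left(c,G \right)} = c - 4 = -4 + c$)
$E = -227$ ($E = -120 - 107 = -227$)
$E H{\left(-2,7 \right)} = - 227 \left(-4 - 2\right) = \left(-227\right) \left(-6\right) = 1362$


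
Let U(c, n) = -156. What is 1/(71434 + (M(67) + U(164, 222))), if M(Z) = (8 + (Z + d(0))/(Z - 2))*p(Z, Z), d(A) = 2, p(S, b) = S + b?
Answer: 65/4711996 ≈ 1.3795e-5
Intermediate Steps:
M(Z) = 2*Z*(8 + (2 + Z)/(-2 + Z)) (M(Z) = (8 + (Z + 2)/(Z - 2))*(Z + Z) = (8 + (2 + Z)/(-2 + Z))*(2*Z) = 2*Z*(8 + (2 + Z)/(-2 + Z)))
1/(71434 + (M(67) + U(164, 222))) = 1/(71434 + (2*67*(-14 + 9*67)/(-2 + 67) - 156)) = 1/(71434 + (2*67*(-14 + 603)/65 - 156)) = 1/(71434 + (2*67*(1/65)*589 - 156)) = 1/(71434 + (78926/65 - 156)) = 1/(71434 + 68786/65) = 1/(4711996/65) = 65/4711996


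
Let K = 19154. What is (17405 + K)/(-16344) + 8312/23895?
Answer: -81969553/43393320 ≈ -1.8890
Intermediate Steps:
(17405 + K)/(-16344) + 8312/23895 = (17405 + 19154)/(-16344) + 8312/23895 = 36559*(-1/16344) + 8312*(1/23895) = -36559/16344 + 8312/23895 = -81969553/43393320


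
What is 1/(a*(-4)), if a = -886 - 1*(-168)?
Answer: 1/2872 ≈ 0.00034819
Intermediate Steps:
a = -718 (a = -886 + 168 = -718)
1/(a*(-4)) = 1/(-718*(-4)) = 1/2872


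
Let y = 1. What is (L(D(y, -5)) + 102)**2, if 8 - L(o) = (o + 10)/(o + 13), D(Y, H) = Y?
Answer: 2337841/196 ≈ 11928.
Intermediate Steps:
L(o) = 8 - (10 + o)/(13 + o) (L(o) = 8 - (o + 10)/(o + 13) = 8 - (10 + o)/(13 + o))
(L(D(y, -5)) + 102)**2 = ((94 + 7*1)/(13 + 1) + 102)**2 = ((94 + 7)/14 + 102)**2 = ((1/14)*101 + 102)**2 = (101/14 + 102)**2 = (1529/14)**2 = 2337841/196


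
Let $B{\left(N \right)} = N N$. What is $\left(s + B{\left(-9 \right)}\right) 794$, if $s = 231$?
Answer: $247728$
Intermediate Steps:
$B{\left(N \right)} = N^{2}$
$\left(s + B{\left(-9 \right)}\right) 794 = \left(231 + \left(-9\right)^{2}\right) 794 = \left(231 + 81\right) 794 = 312 \cdot 794 = 247728$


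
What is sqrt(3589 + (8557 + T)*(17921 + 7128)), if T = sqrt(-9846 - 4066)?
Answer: sqrt(214347882 + 50098*I*sqrt(3478)) ≈ 14641.0 + 100.9*I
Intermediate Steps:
T = 2*I*sqrt(3478) (T = sqrt(-13912) = 2*I*sqrt(3478) ≈ 117.95*I)
sqrt(3589 + (8557 + T)*(17921 + 7128)) = sqrt(3589 + (8557 + 2*I*sqrt(3478))*(17921 + 7128)) = sqrt(3589 + (8557 + 2*I*sqrt(3478))*25049) = sqrt(3589 + (214344293 + 50098*I*sqrt(3478))) = sqrt(214347882 + 50098*I*sqrt(3478))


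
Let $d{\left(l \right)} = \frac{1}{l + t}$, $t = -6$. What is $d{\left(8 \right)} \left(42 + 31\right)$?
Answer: $\frac{73}{2} \approx 36.5$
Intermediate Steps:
$d{\left(l \right)} = \frac{1}{-6 + l}$ ($d{\left(l \right)} = \frac{1}{l - 6} = \frac{1}{-6 + l}$)
$d{\left(8 \right)} \left(42 + 31\right) = \frac{42 + 31}{-6 + 8} = \frac{1}{2} \cdot 73 = \frac{73}{2}$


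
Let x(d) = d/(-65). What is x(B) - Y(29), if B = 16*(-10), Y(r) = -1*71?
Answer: 955/13 ≈ 73.462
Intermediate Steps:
Y(r) = -71
B = -160
x(d) = -d/65 (x(d) = d*(-1/65) = -d/65)
x(B) - Y(29) = -1/65*(-160) - 1*(-71) = 32/13 + 71 = 955/13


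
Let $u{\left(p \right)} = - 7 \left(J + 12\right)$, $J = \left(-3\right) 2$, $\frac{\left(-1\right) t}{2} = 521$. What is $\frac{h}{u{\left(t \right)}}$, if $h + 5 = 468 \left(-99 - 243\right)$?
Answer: $\frac{160061}{42} \approx 3811.0$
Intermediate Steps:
$t = -1042$ ($t = \left(-2\right) 521 = -1042$)
$J = -6$
$h = -160061$ ($h = -5 + 468 \left(-99 - 243\right) = -5 + 468 \left(-342\right) = -5 - 160056 = -160061$)
$u{\left(p \right)} = -42$ ($u{\left(p \right)} = - 7 \left(-6 + 12\right) = \left(-7\right) 6 = -42$)
$\frac{h}{u{\left(t \right)}} = - \frac{160061}{-42} = \left(-160061\right) \left(- \frac{1}{42}\right) = \frac{160061}{42}$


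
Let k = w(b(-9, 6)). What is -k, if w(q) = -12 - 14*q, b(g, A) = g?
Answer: -114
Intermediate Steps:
k = 114 (k = -12 - 14*(-9) = -12 + 126 = 114)
-k = -1*114 = -114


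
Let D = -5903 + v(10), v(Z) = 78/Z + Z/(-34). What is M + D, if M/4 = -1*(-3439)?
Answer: 668143/85 ≈ 7860.5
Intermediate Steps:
v(Z) = 78/Z - Z/34 (v(Z) = 78/Z + Z*(-1/34) = 78/Z - Z/34)
M = 13756 (M = 4*(-1*(-3439)) = 4*3439 = 13756)
D = -501117/85 (D = -5903 + (78/10 - 1/34*10) = -5903 + (78*(1/10) - 5/17) = -5903 + (39/5 - 5/17) = -5903 + 638/85 = -501117/85 ≈ -5895.5)
M + D = 13756 - 501117/85 = 668143/85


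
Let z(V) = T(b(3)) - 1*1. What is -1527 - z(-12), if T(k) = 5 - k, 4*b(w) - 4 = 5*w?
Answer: -6105/4 ≈ -1526.3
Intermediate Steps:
b(w) = 1 + 5*w/4 (b(w) = 1 + (5*w)/4 = 1 + 5*w/4)
z(V) = -3/4 (z(V) = (5 - (1 + (5/4)*3)) - 1*1 = (5 - (1 + 15/4)) - 1 = (5 - 1*19/4) - 1 = (5 - 19/4) - 1 = 1/4 - 1 = -3/4)
-1527 - z(-12) = -1527 - 1*(-3/4) = -1527 + 3/4 = -6105/4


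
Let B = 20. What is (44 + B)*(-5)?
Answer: -320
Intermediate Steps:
(44 + B)*(-5) = (44 + 20)*(-5) = 64*(-5) = -320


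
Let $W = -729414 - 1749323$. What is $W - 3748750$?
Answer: $-6227487$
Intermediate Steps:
$W = -2478737$
$W - 3748750 = -2478737 - 3748750 = -6227487$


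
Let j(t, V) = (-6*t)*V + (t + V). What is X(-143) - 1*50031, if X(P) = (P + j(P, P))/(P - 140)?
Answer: -14035650/283 ≈ -49596.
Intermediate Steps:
j(t, V) = V + t - 6*V*t (j(t, V) = -6*V*t + (V + t) = V + t - 6*V*t)
X(P) = (-6*P² + 3*P)/(-140 + P) (X(P) = (P + (P + P - 6*P*P))/(P - 140) = (P + (P + P - 6*P²))/(-140 + P) = (P + (-6*P² + 2*P))/(-140 + P) = (-6*P² + 3*P)/(-140 + P))
X(-143) - 1*50031 = 3*(-143)*(1 - 2*(-143))/(-140 - 143) - 1*50031 = 3*(-143)*(1 + 286)/(-283) - 50031 = 3*(-143)*(-1/283)*287 - 50031 = 123123/283 - 50031 = -14035650/283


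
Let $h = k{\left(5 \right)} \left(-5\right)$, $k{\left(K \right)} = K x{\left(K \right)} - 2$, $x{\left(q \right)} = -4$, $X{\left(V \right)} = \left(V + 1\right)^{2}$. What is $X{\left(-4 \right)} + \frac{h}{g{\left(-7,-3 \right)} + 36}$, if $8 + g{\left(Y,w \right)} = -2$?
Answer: $\frac{172}{13} \approx 13.231$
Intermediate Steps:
$X{\left(V \right)} = \left(1 + V\right)^{2}$
$k{\left(K \right)} = -2 - 4 K$ ($k{\left(K \right)} = K \left(-4\right) - 2 = - 4 K - 2 = -2 - 4 K$)
$g{\left(Y,w \right)} = -10$ ($g{\left(Y,w \right)} = -8 - 2 = -10$)
$h = 110$ ($h = \left(-2 - 20\right) \left(-5\right) = \left(-22\right) \left(-5\right) = 110$)
$X{\left(-4 \right)} + \frac{h}{g{\left(-7,-3 \right)} + 36} = \left(1 - 4\right)^{2} + \frac{110}{-10 + 36} = \left(-3\right)^{2} + \frac{110}{26} = 9 + 110 \cdot \frac{1}{26} = 9 + \frac{55}{13} = \frac{172}{13}$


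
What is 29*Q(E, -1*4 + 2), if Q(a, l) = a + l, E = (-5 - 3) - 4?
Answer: -406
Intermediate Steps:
E = -12 (E = -8 - 4 = -12)
29*Q(E, -1*4 + 2) = 29*(-12 + (-1*4 + 2)) = 29*(-12 + (-4 + 2)) = 29*(-12 - 2) = 29*(-14) = -406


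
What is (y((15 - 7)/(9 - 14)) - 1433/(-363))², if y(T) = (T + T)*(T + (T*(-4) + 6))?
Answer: 77176729249/82355625 ≈ 937.12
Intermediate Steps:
y(T) = 2*T*(6 - 3*T) (y(T) = (2*T)*(T + (-4*T + 6)) = (2*T)*(T + (6 - 4*T)) = (2*T)*(6 - 3*T) = 2*T*(6 - 3*T))
(y((15 - 7)/(9 - 14)) - 1433/(-363))² = (6*((15 - 7)/(9 - 14))*(2 - (15 - 7)/(9 - 14)) - 1433/(-363))² = (6*(8/(-5))*(2 - 8/(-5)) - 1433*(-1/363))² = (6*(8*(-⅕))*(2 - 8*(-1)/5) + 1433/363)² = (6*(-8/5)*(2 - 1*(-8/5)) + 1433/363)² = (6*(-8/5)*(2 + 8/5) + 1433/363)² = (6*(-8/5)*(18/5) + 1433/363)² = (-864/25 + 1433/363)² = (-277807/9075)² = 77176729249/82355625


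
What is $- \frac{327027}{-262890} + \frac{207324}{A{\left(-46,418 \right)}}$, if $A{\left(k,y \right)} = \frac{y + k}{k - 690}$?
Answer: $- \frac{1114288484081}{2716530} \approx -4.1019 \cdot 10^{5}$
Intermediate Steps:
$A{\left(k,y \right)} = \frac{k + y}{-690 + k}$
$- \frac{327027}{-262890} + \frac{207324}{A{\left(-46,418 \right)}} = - \frac{327027}{-262890} + \frac{207324}{\frac{1}{-690 - 46} \left(-46 + 418\right)} = \left(-327027\right) \left(- \frac{1}{262890}\right) + \frac{207324}{\frac{1}{-736} \cdot 372} = \frac{109009}{87630} + \frac{207324}{\left(- \frac{1}{736}\right) 372} = \frac{109009}{87630} + \frac{207324}{- \frac{93}{184}} = \frac{109009}{87630} + 207324 \left(- \frac{184}{93}\right) = \frac{109009}{87630} - \frac{12715872}{31} = - \frac{1114288484081}{2716530}$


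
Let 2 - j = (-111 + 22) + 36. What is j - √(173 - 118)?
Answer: 55 - √55 ≈ 47.584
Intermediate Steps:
j = 55 (j = 2 - ((-111 + 22) + 36) = 2 - (-89 + 36) = 2 - 1*(-53) = 2 + 53 = 55)
j - √(173 - 118) = 55 - √(173 - 118) = 55 - √55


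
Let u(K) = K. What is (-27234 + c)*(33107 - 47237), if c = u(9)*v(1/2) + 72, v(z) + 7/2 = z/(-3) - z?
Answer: 384328935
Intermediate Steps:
v(z) = -7/2 - 4*z/3 (v(z) = -7/2 + (z/(-3) - z) = -7/2 + (z*(-1/3) - z) = -7/2 + (-z/3 - z) = -7/2 - 4*z/3)
c = 69/2 (c = 9*(-7/2 - 4/3/2) + 72 = 9*(-7/2 - 4/3*1/2) + 72 = 9*(-7/2 - 2/3) + 72 = 9*(-25/6) + 72 = -75/2 + 72 = 69/2 ≈ 34.500)
(-27234 + c)*(33107 - 47237) = (-27234 + 69/2)*(33107 - 47237) = -54399/2*(-14130) = 384328935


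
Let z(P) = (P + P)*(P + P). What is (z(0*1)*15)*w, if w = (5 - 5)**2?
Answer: 0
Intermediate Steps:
w = 0 (w = 0**2 = 0)
z(P) = 4*P**2 (z(P) = (2*P)*(2*P) = 4*P**2)
(z(0*1)*15)*w = ((4*(0*1)**2)*15)*0 = ((4*0**2)*15)*0 = ((4*0)*15)*0 = (0*15)*0 = 0*0 = 0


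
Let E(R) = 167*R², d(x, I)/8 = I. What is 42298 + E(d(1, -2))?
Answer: 85050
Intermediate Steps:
d(x, I) = 8*I
42298 + E(d(1, -2)) = 42298 + 167*(8*(-2))² = 42298 + 167*(-16)² = 42298 + 167*256 = 42298 + 42752 = 85050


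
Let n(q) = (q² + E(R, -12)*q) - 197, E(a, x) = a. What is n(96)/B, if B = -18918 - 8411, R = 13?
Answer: -10267/27329 ≈ -0.37568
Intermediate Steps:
B = -27329
n(q) = -197 + q² + 13*q (n(q) = (q² + 13*q) - 197 = -197 + q² + 13*q)
n(96)/B = (-197 + 96² + 13*96)/(-27329) = (-197 + 9216 + 1248)*(-1/27329) = 10267*(-1/27329) = -10267/27329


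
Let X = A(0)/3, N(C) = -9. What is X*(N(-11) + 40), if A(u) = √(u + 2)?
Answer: 31*√2/3 ≈ 14.614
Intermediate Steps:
A(u) = √(2 + u)
X = √2/3 (X = √(2 + 0)/3 = √2/3 ≈ 0.47140)
X*(N(-11) + 40) = (√2/3)*(-9 + 40) = (√2/3)*31 = 31*√2/3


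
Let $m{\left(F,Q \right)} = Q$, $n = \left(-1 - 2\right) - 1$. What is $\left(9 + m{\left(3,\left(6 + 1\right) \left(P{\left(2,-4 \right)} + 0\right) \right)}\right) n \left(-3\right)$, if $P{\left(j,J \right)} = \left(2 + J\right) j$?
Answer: $-228$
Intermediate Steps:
$n = -4$ ($n = -3 - 1 = -4$)
$P{\left(j,J \right)} = j \left(2 + J\right)$
$\left(9 + m{\left(3,\left(6 + 1\right) \left(P{\left(2,-4 \right)} + 0\right) \right)}\right) n \left(-3\right) = \left(9 + \left(6 + 1\right) \left(2 \left(2 - 4\right) + 0\right)\right) \left(\left(-4\right) \left(-3\right)\right) = \left(9 + 7 \left(2 \left(-2\right) + 0\right)\right) 12 = \left(9 + 7 \left(-4 + 0\right)\right) 12 = \left(9 + 7 \left(-4\right)\right) 12 = \left(9 - 28\right) 12 = \left(-19\right) 12 = -228$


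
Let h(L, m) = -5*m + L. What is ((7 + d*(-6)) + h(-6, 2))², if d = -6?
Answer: 729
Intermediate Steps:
h(L, m) = L - 5*m
((7 + d*(-6)) + h(-6, 2))² = ((7 - 6*(-6)) + (-6 - 5*2))² = ((7 + 36) + (-6 - 10))² = (43 - 16)² = 27² = 729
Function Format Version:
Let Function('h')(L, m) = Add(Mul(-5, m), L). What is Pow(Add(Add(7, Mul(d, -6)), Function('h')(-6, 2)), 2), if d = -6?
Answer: 729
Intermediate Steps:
Function('h')(L, m) = Add(L, Mul(-5, m))
Pow(Add(Add(7, Mul(d, -6)), Function('h')(-6, 2)), 2) = Pow(Add(Add(7, Mul(-6, -6)), Add(-6, Mul(-5, 2))), 2) = Pow(Add(Add(7, 36), Add(-6, -10)), 2) = Pow(Add(43, -16), 2) = Pow(27, 2) = 729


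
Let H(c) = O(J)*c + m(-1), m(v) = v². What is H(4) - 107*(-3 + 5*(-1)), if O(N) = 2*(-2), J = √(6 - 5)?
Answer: 841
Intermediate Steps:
J = 1 (J = √1 = 1)
O(N) = -4
H(c) = 1 - 4*c (H(c) = -4*c + (-1)² = -4*c + 1 = 1 - 4*c)
H(4) - 107*(-3 + 5*(-1)) = (1 - 4*4) - 107*(-3 + 5*(-1)) = (1 - 16) - 107*(-3 - 5) = -15 - 107*(-8) = -15 + 856 = 841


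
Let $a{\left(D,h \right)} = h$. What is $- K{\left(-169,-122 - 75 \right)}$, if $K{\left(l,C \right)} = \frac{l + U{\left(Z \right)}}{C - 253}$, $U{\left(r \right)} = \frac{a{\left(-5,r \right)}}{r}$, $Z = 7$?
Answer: $- \frac{28}{75} \approx -0.37333$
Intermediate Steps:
$U{\left(r \right)} = 1$ ($U{\left(r \right)} = \frac{r}{r} = 1$)
$K{\left(l,C \right)} = \frac{1 + l}{-253 + C}$ ($K{\left(l,C \right)} = \frac{l + 1}{C - 253} = \frac{1 + l}{-253 + C}$)
$- K{\left(-169,-122 - 75 \right)} = - \frac{1 - 169}{-253 - 197} = - \frac{-168}{-253 - 197} = - \frac{-168}{-450} = - \frac{\left(-1\right) \left(-168\right)}{450} = \left(-1\right) \frac{28}{75} = - \frac{28}{75}$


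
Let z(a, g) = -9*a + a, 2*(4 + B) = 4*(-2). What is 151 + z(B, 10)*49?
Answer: 3287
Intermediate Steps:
B = -8 (B = -4 + (4*(-2))/2 = -4 + (½)*(-8) = -4 - 4 = -8)
z(a, g) = -8*a
151 + z(B, 10)*49 = 151 - 8*(-8)*49 = 151 + 64*49 = 151 + 3136 = 3287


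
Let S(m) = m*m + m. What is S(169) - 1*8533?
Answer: 20197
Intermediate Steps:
S(m) = m + m² (S(m) = m² + m = m + m²)
S(169) - 1*8533 = 169*(1 + 169) - 1*8533 = 169*170 - 8533 = 28730 - 8533 = 20197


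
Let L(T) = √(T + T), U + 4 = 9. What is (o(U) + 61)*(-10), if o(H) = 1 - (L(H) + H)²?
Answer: -270 + 100*√10 ≈ 46.228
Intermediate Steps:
U = 5 (U = -4 + 9 = 5)
L(T) = √2*√T (L(T) = √(2*T) = √2*√T)
o(H) = 1 - (H + √2*√H)² (o(H) = 1 - (√2*√H + H)² = 1 - (H + √2*√H)²)
(o(U) + 61)*(-10) = ((1 - (5 + √2*√5)²) + 61)*(-10) = ((1 - (5 + √10)²) + 61)*(-10) = (62 - (5 + √10)²)*(-10) = -620 + 10*(5 + √10)²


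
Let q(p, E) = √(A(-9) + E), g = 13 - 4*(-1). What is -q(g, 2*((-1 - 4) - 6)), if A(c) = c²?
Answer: -√59 ≈ -7.6811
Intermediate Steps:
g = 17 (g = 13 + 4 = 17)
q(p, E) = √(81 + E) (q(p, E) = √((-9)² + E) = √(81 + E))
-q(g, 2*((-1 - 4) - 6)) = -√(81 + 2*((-1 - 4) - 6)) = -√(81 + 2*(-5 - 6)) = -√(81 + 2*(-11)) = -√(81 - 22) = -√59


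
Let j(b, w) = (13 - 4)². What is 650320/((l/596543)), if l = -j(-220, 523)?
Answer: -387943843760/81 ≈ -4.7894e+9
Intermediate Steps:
j(b, w) = 81 (j(b, w) = 9² = 81)
l = -81 (l = -1*81 = -81)
650320/((l/596543)) = 650320/((-81/596543)) = 650320/((-81*1/596543)) = 650320/(-81/596543) = 650320*(-596543/81) = -387943843760/81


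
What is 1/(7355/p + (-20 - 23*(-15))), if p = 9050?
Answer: 1810/589721 ≈ 0.0030692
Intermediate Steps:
1/(7355/p + (-20 - 23*(-15))) = 1/(7355/9050 + (-20 - 23*(-15))) = 1/(7355*(1/9050) + (-20 + 345)) = 1/(1471/1810 + 325) = 1/(589721/1810) = 1810/589721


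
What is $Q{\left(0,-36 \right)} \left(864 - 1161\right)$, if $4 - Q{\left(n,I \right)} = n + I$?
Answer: $-11880$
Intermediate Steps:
$Q{\left(n,I \right)} = 4 - I - n$ ($Q{\left(n,I \right)} = 4 - \left(n + I\right) = 4 - \left(I + n\right) = 4 - I - n$)
$Q{\left(0,-36 \right)} \left(864 - 1161\right) = \left(4 - -36 - 0\right) \left(864 - 1161\right) = \left(4 + 36 + 0\right) \left(-297\right) = 40 \left(-297\right) = -11880$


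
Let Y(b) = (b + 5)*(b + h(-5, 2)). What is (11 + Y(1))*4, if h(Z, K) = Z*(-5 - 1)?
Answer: 788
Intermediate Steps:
h(Z, K) = -6*Z (h(Z, K) = Z*(-6) = -6*Z)
Y(b) = (5 + b)*(30 + b) (Y(b) = (b + 5)*(b - 6*(-5)) = (5 + b)*(b + 30) = (5 + b)*(30 + b))
(11 + Y(1))*4 = (11 + (150 + 1² + 35*1))*4 = (11 + (150 + 1 + 35))*4 = (11 + 186)*4 = 197*4 = 788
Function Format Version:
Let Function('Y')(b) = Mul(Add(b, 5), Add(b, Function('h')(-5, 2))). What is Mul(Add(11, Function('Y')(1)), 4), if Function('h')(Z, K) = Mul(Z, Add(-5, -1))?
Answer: 788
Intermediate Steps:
Function('h')(Z, K) = Mul(-6, Z) (Function('h')(Z, K) = Mul(Z, -6) = Mul(-6, Z))
Function('Y')(b) = Mul(Add(5, b), Add(30, b)) (Function('Y')(b) = Mul(Add(b, 5), Add(b, Mul(-6, -5))) = Mul(Add(5, b), Add(b, 30)) = Mul(Add(5, b), Add(30, b)))
Mul(Add(11, Function('Y')(1)), 4) = Mul(Add(11, Add(150, Pow(1, 2), Mul(35, 1))), 4) = Mul(Add(11, Add(150, 1, 35)), 4) = Mul(Add(11, 186), 4) = Mul(197, 4) = 788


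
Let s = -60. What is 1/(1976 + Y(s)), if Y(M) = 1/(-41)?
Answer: 41/81015 ≈ 0.00050608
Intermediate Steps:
Y(M) = -1/41
1/(1976 + Y(s)) = 1/(1976 - 1/41) = 1/(81015/41) = 41/81015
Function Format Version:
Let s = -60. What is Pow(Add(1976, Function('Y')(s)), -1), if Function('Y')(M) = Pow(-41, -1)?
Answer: Rational(41, 81015) ≈ 0.00050608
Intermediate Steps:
Function('Y')(M) = Rational(-1, 41)
Pow(Add(1976, Function('Y')(s)), -1) = Pow(Add(1976, Rational(-1, 41)), -1) = Pow(Rational(81015, 41), -1) = Rational(41, 81015)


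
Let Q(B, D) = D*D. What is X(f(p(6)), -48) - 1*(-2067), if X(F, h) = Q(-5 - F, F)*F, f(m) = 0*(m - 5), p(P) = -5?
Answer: 2067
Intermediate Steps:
Q(B, D) = D**2
f(m) = 0 (f(m) = 0*(-5 + m) = 0)
X(F, h) = F**3 (X(F, h) = F**2*F = F**3)
X(f(p(6)), -48) - 1*(-2067) = 0**3 - 1*(-2067) = 0 + 2067 = 2067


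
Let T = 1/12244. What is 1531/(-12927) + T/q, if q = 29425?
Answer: -551588207773/4657335681900 ≈ -0.11843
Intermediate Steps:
T = 1/12244 ≈ 8.1673e-5
1531/(-12927) + T/q = 1531/(-12927) + (1/12244)/29425 = 1531*(-1/12927) + (1/12244)*(1/29425) = -1531/12927 + 1/360279700 = -551588207773/4657335681900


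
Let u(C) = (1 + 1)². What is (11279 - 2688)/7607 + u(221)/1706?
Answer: 7343337/6488771 ≈ 1.1317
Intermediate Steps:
u(C) = 4 (u(C) = 2² = 4)
(11279 - 2688)/7607 + u(221)/1706 = (11279 - 2688)/7607 + 4/1706 = 8591*(1/7607) + 4*(1/1706) = 8591/7607 + 2/853 = 7343337/6488771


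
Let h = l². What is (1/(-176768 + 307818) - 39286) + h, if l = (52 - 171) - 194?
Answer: 7690407151/131050 ≈ 58683.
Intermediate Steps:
l = -313 (l = -119 - 194 = -313)
h = 97969 (h = (-313)² = 97969)
(1/(-176768 + 307818) - 39286) + h = (1/(-176768 + 307818) - 39286) + 97969 = (1/131050 - 39286) + 97969 = -5148430299/131050 + 97969 = 7690407151/131050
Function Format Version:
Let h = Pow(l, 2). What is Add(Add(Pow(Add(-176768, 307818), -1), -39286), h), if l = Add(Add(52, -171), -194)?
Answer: Rational(7690407151, 131050) ≈ 58683.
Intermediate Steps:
l = -313 (l = Add(-119, -194) = -313)
h = 97969 (h = Pow(-313, 2) = 97969)
Add(Add(Pow(Add(-176768, 307818), -1), -39286), h) = Add(Add(Pow(Add(-176768, 307818), -1), -39286), 97969) = Add(Add(Pow(131050, -1), -39286), 97969) = Add(Add(Rational(1, 131050), -39286), 97969) = Add(Rational(-5148430299, 131050), 97969) = Rational(7690407151, 131050)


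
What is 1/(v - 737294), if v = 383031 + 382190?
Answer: 1/27927 ≈ 3.5808e-5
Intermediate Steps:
v = 765221
1/(v - 737294) = 1/(765221 - 737294) = 1/27927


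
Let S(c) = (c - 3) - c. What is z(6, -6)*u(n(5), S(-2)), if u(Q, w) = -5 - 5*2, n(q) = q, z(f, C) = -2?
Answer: 30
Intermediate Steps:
S(c) = -3 (S(c) = (-3 + c) - c = -3)
u(Q, w) = -15 (u(Q, w) = -5 - 10 = -15)
z(6, -6)*u(n(5), S(-2)) = -2*(-15) = 30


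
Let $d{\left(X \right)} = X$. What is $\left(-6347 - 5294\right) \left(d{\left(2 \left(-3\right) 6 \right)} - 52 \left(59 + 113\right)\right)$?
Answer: $104536180$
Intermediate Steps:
$\left(-6347 - 5294\right) \left(d{\left(2 \left(-3\right) 6 \right)} - 52 \left(59 + 113\right)\right) = \left(-6347 - 5294\right) \left(2 \left(-3\right) 6 - 52 \left(59 + 113\right)\right) = - 11641 \left(\left(-6\right) 6 - 8944\right) = - 11641 \left(-36 - 8944\right) = \left(-11641\right) \left(-8980\right) = 104536180$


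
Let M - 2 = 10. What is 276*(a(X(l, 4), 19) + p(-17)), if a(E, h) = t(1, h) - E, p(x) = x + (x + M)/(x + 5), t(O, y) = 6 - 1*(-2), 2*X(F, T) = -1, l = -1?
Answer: -2231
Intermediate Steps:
M = 12 (M = 2 + 10 = 12)
X(F, T) = -1/2 (X(F, T) = (1/2)*(-1) = -1/2)
t(O, y) = 8 (t(O, y) = 6 + 2 = 8)
p(x) = x + (12 + x)/(5 + x) (p(x) = x + (x + 12)/(x + 5) = x + (12 + x)/(5 + x))
a(E, h) = 8 - E
276*(a(X(l, 4), 19) + p(-17)) = 276*((8 - 1*(-1/2)) + (12 + (-17)**2 + 6*(-17))/(5 - 17)) = 276*((8 + 1/2) + (12 + 289 - 102)/(-12)) = 276*(17/2 - 1/12*199) = 276*(17/2 - 199/12) = 276*(-97/12) = -2231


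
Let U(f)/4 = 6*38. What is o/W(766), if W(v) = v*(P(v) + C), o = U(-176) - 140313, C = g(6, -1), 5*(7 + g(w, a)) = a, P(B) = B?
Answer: -697005/2906204 ≈ -0.23983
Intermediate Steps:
U(f) = 912 (U(f) = 4*(6*38) = 4*228 = 912)
g(w, a) = -7 + a/5
C = -36/5 (C = -7 + (1/5)*(-1) = -7 - 1/5 = -36/5 ≈ -7.2000)
o = -139401 (o = 912 - 140313 = -139401)
W(v) = v*(-36/5 + v) (W(v) = v*(v - 36/5) = v*(-36/5 + v))
o/W(766) = -139401*5/(766*(-36 + 5*766)) = -139401*5/(766*(-36 + 3830)) = -139401/((1/5)*766*3794) = -139401/2906204/5 = -139401*5/2906204 = -697005/2906204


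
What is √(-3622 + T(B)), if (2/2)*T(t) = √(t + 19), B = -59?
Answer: √(-3622 + 2*I*√10) ≈ 0.0525 + 60.183*I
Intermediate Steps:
T(t) = √(19 + t) (T(t) = √(t + 19) = √(19 + t))
√(-3622 + T(B)) = √(-3622 + √(19 - 59)) = √(-3622 + √(-40)) = √(-3622 + 2*I*√10)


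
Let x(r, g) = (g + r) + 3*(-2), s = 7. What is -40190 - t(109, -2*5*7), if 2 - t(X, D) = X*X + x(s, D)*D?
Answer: -23481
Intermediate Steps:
x(r, g) = -6 + g + r (x(r, g) = (g + r) - 6 = -6 + g + r)
t(X, D) = 2 - X² - D*(1 + D) (t(X, D) = 2 - (X*X + (-6 + D + 7)*D) = 2 - (X² + (1 + D)*D) = 2 - (X² + D*(1 + D)) = 2 + (-X² - D*(1 + D)) = 2 - X² - D*(1 + D))
-40190 - t(109, -2*5*7) = -40190 - (2 - 1*109² - -2*5*7*(1 - 2*5*7)) = -40190 - (2 - 1*11881 - (-10*7)*(1 - 10*7)) = -40190 - (2 - 11881 - 1*(-70)*(1 - 70)) = -40190 - (2 - 11881 - 1*(-70)*(-69)) = -40190 - (2 - 11881 - 4830) = -40190 - 1*(-16709) = -40190 + 16709 = -23481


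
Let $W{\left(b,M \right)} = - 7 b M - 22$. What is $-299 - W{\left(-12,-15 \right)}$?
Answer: $983$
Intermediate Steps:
$W{\left(b,M \right)} = -22 - 7 M b$ ($W{\left(b,M \right)} = - 7 M b - 22 = -22 - 7 M b$)
$-299 - W{\left(-12,-15 \right)} = -299 - \left(-22 - \left(-105\right) \left(-12\right)\right) = -299 - \left(-22 - 1260\right) = -299 - -1282 = -299 + 1282 = 983$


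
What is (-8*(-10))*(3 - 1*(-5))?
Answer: 640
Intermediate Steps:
(-8*(-10))*(3 - 1*(-5)) = 80*(3 + 5) = 80*8 = 640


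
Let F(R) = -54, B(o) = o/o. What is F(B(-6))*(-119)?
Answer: 6426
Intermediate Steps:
B(o) = 1
F(B(-6))*(-119) = -54*(-119) = 6426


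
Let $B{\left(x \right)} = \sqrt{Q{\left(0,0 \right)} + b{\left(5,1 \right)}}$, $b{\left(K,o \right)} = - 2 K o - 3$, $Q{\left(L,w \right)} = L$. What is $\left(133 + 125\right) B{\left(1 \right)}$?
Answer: $258 i \sqrt{13} \approx 930.23 i$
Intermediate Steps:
$b{\left(K,o \right)} = -3 - 2 K o$ ($b{\left(K,o \right)} = - 2 K o - 3 = -3 - 2 K o$)
$B{\left(x \right)} = i \sqrt{13}$ ($B{\left(x \right)} = \sqrt{0 - \left(3 + 10 \cdot 1\right)} = \sqrt{0 - 13} = \sqrt{-13} = i \sqrt{13}$)
$\left(133 + 125\right) B{\left(1 \right)} = \left(133 + 125\right) i \sqrt{13} = 258 i \sqrt{13}$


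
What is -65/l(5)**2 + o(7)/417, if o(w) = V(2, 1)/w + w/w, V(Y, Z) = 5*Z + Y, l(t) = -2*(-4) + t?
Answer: -2059/5421 ≈ -0.37982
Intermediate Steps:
l(t) = 8 + t
V(Y, Z) = Y + 5*Z
o(w) = 1 + 7/w (o(w) = (2 + 5*1)/w + w/w = (2 + 5)/w + 1 = 7/w + 1 = 1 + 7/w)
-65/l(5)**2 + o(7)/417 = -65/(8 + 5)**2 + ((7 + 7)/7)/417 = -65/(13**2) + ((1/7)*14)*(1/417) = -65/169 + 2*(1/417) = -65*1/169 + 2/417 = -5/13 + 2/417 = -2059/5421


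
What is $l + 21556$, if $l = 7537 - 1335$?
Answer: $27758$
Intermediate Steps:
$l = 6202$
$l + 21556 = 6202 + 21556 = 27758$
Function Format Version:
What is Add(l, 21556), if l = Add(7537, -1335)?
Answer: 27758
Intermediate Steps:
l = 6202
Add(l, 21556) = Add(6202, 21556) = 27758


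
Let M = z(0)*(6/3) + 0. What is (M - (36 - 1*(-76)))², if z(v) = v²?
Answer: 12544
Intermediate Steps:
M = 0 (M = 0²*(6/3) + 0 = 0*(6*(⅓)) + 0 = 0*2 + 0 = 0 + 0 = 0)
(M - (36 - 1*(-76)))² = (0 - (36 - 1*(-76)))² = (0 - (36 + 76))² = (0 - 1*112)² = (0 - 112)² = (-112)² = 12544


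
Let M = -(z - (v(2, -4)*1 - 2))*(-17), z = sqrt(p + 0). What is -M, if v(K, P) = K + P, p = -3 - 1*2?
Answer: -68 - 17*I*sqrt(5) ≈ -68.0 - 38.013*I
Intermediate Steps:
p = -5 (p = -3 - 2 = -5)
z = I*sqrt(5) (z = sqrt(-5 + 0) = sqrt(-5) = I*sqrt(5) ≈ 2.2361*I)
M = 68 + 17*I*sqrt(5) (M = -(I*sqrt(5) - ((2 - 4)*1 - 2))*(-17) = -(I*sqrt(5) - (-2*1 - 2))*(-17) = -(I*sqrt(5) - (-2 - 2))*(-17) = -(I*sqrt(5) - 1*(-4))*(-17) = -(I*sqrt(5) + 4)*(-17) = -(4 + I*sqrt(5))*(-17) = (-4 - I*sqrt(5))*(-17) = 68 + 17*I*sqrt(5) ≈ 68.0 + 38.013*I)
-M = -(68 + 17*I*sqrt(5)) = -68 - 17*I*sqrt(5)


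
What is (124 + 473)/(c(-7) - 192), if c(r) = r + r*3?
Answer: -597/220 ≈ -2.7136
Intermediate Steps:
c(r) = 4*r (c(r) = r + 3*r = 4*r)
(124 + 473)/(c(-7) - 192) = (124 + 473)/(4*(-7) - 192) = 597/(-28 - 192) = 597/(-220) = 597*(-1/220) = -597/220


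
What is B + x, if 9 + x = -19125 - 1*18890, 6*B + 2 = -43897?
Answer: -90681/2 ≈ -45341.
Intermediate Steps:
B = -14633/2 (B = -⅓ + (⅙)*(-43897) = -⅓ - 43897/6 = -14633/2 ≈ -7316.5)
x = -38024 (x = -9 + (-19125 - 1*18890) = -9 + (-19125 - 18890) = -9 - 38015 = -38024)
B + x = -14633/2 - 38024 = -90681/2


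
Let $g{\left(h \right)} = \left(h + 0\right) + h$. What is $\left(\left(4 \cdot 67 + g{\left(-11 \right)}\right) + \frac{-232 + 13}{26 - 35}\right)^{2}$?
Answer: $\frac{657721}{9} \approx 73080.0$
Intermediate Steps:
$g{\left(h \right)} = 2 h$ ($g{\left(h \right)} = h + h = 2 h$)
$\left(\left(4 \cdot 67 + g{\left(-11 \right)}\right) + \frac{-232 + 13}{26 - 35}\right)^{2} = \left(\left(4 \cdot 67 + 2 \left(-11\right)\right) + \frac{-232 + 13}{26 - 35}\right)^{2} = \left(\left(268 - 22\right) - \frac{219}{-9}\right)^{2} = \left(246 - - \frac{73}{3}\right)^{2} = \left(246 + \frac{73}{3}\right)^{2} = \left(\frac{811}{3}\right)^{2} = \frac{657721}{9}$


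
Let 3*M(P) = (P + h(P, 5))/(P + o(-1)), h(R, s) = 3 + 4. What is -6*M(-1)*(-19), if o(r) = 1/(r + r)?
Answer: -152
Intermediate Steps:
h(R, s) = 7
o(r) = 1/(2*r)
M(P) = (7 + P)/(3*(-½ + P)) (M(P) = ((P + 7)/(P + (½)/(-1)))/3 = ((7 + P)/(P + (½)*(-1)))/3 = ((7 + P)/(P - ½))/3 = ((7 + P)/(-½ + P))/3 = (7 + P)/(3*(-½ + P)))
-6*M(-1)*(-19) = -4*(7 - 1)/(-1 + 2*(-1))*(-19) = -4*6/(-1 - 2)*(-19) = -4*6/(-3)*(-19) = -4*(-1)*6/3*(-19) = -6*(-4/3)*(-19) = 8*(-19) = -152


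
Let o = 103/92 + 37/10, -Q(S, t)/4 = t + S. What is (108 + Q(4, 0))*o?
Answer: 2217/5 ≈ 443.40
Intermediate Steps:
Q(S, t) = -4*S - 4*t (Q(S, t) = -4*(t + S) = -4*(S + t) = -4*S - 4*t)
o = 2217/460 (o = 103*(1/92) + 37*(⅒) = 103/92 + 37/10 = 2217/460 ≈ 4.8196)
(108 + Q(4, 0))*o = (108 + (-4*4 - 4*0))*(2217/460) = (108 + (-16 + 0))*(2217/460) = (108 - 16)*(2217/460) = 92*(2217/460) = 2217/5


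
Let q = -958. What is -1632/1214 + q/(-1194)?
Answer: -196399/362379 ≈ -0.54197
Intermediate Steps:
-1632/1214 + q/(-1194) = -1632/1214 - 958/(-1194) = -1632*1/1214 - 958*(-1/1194) = -816/607 + 479/597 = -196399/362379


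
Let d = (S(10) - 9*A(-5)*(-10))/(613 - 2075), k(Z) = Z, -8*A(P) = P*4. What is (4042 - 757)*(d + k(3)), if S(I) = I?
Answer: 13636035/1462 ≈ 9327.0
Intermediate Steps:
A(P) = -P/2 (A(P) = -P*4/8 = -P/2)
d = -235/1462 (d = (10 - (-9)*(-5)/2*(-10))/(613 - 2075) = (10 - 9*5/2*(-10))/(-1462) = (10 - 45/2*(-10))*(-1/1462) = (10 + 225)*(-1/1462) = 235*(-1/1462) = -235/1462 ≈ -0.16074)
(4042 - 757)*(d + k(3)) = (4042 - 757)*(-235/1462 + 3) = 3285*(4151/1462) = 13636035/1462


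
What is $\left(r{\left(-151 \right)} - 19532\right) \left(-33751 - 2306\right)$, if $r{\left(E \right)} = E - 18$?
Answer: $710358957$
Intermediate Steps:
$r{\left(E \right)} = -18 + E$
$\left(r{\left(-151 \right)} - 19532\right) \left(-33751 - 2306\right) = \left(\left(-18 - 151\right) - 19532\right) \left(-33751 - 2306\right) = \left(-169 - 19532\right) \left(-36057\right) = \left(-19701\right) \left(-36057\right) = 710358957$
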